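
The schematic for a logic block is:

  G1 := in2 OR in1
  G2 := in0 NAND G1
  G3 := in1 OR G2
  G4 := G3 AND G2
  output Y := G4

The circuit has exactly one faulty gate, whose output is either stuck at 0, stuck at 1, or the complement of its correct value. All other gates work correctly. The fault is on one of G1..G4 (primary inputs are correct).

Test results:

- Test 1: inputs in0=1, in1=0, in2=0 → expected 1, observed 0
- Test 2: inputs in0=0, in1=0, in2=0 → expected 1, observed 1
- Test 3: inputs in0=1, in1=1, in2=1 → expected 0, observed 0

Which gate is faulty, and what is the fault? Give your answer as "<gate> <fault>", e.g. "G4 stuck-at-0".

Fault-free values for test 1 (in0=1, in1=0, in2=0): G1=0, G2=1, G3=1, G4=1, giving Y=1. Observed 0.
Test 1: faults giving observed 0 are {G1 stuck-at-1, G1 inverted output, G2 stuck-at-0, G2 inverted output, G3 stuck-at-0, G3 inverted output, G4 stuck-at-0, G4 inverted output}.
Test 2 (in0=0, in1=0, in2=0): fault-free G1=0, G2=1, G3=1, G4=1 → 1; observed 1. Eliminates G2 stuck-at-0, G2 inverted output, G3 stuck-at-0, G3 inverted output, G4 stuck-at-0, G4 inverted output.
Test 3 (in0=1, in1=1, in2=1): fault-free G1=1, G2=0, G3=1, G4=0 → 0; observed 0. Eliminates G1 inverted output.
Only G1 stuck-at-1 is consistent with every test.

G1 stuck-at-1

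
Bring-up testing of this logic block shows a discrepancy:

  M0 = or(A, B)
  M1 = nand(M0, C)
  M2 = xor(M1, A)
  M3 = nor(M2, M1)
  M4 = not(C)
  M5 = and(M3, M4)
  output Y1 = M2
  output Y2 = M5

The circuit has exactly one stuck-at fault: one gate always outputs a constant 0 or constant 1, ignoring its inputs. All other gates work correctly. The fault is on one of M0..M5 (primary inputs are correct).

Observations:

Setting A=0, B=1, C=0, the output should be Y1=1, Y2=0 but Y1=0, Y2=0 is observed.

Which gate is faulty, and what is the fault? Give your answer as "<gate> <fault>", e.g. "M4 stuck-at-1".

Fault-free values for test 1 (A=0, B=1, C=0): M0=1, M1=1, M2=1, M3=0, M4=1, M5=0, giving Y1=1, Y2=0. Observed Y1=0, Y2=0.
Test 1: faults giving observed Y1=0, Y2=0 are {M2 stuck-at-0}.
Only M2 stuck-at-0 is consistent with every test.

M2 stuck-at-0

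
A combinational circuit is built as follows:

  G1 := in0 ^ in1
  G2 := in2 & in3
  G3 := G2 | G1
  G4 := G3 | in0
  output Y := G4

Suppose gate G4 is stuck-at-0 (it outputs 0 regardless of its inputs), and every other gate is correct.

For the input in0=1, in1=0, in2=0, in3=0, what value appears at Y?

Propagate with G4 forced: G1=1, G2=0, G3=1, G4=0 [stuck-at-0].
So Y = 0. (Without the fault it would be 1.)

0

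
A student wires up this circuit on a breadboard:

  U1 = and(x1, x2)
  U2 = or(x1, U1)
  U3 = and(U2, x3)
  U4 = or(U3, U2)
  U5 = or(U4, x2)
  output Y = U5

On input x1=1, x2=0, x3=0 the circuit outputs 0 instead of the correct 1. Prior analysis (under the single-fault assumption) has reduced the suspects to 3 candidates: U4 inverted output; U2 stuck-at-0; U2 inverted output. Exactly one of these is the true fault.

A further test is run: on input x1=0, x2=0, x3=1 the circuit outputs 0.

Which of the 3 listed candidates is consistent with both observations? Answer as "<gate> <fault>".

Evaluate each candidate on input x1=0, x2=0, x3=1:
  U4 inverted output: U1=0, U2=0, U3=0, U4=1 [inverted output], U5=1 → 1 — eliminated
  U2 stuck-at-0: U1=0, U2=0 [stuck-at-0], U3=0, U4=0, U5=0 → 0 — matches
  U2 inverted output: U1=0, U2=1 [inverted output], U3=1, U4=1, U5=1 → 1 — eliminated
Only U2 stuck-at-0 reproduces the observed 0.

U2 stuck-at-0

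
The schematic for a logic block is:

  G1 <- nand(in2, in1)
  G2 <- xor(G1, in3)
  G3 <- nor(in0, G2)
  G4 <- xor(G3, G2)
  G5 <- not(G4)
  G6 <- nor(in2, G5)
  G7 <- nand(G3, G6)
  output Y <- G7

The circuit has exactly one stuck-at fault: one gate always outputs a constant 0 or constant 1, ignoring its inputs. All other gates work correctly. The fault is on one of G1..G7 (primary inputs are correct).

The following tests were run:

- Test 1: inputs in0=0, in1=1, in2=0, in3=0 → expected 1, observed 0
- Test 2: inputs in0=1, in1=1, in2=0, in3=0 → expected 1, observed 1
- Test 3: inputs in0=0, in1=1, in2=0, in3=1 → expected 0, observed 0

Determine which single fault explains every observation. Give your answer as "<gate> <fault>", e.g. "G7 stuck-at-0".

G2 stuck-at-0

Fault-free values for test 1 (in0=0, in1=1, in2=0, in3=0): G1=1, G2=1, G3=0, G4=1, G5=0, G6=1, G7=1, giving Y=1. Observed 0.
Test 1: faults giving observed 0 are {G1 stuck-at-0, G2 stuck-at-0, G7 stuck-at-0}.
Test 2 (in0=1, in1=1, in2=0, in3=0): fault-free G1=1, G2=1, G3=0, G4=1, G5=0, G6=1, G7=1 → 1; observed 1. Eliminates G7 stuck-at-0.
Test 3 (in0=0, in1=1, in2=0, in3=1): fault-free G1=1, G2=0, G3=1, G4=1, G5=0, G6=1, G7=0 → 0; observed 0. Eliminates G1 stuck-at-0.
Only G2 stuck-at-0 is consistent with every test.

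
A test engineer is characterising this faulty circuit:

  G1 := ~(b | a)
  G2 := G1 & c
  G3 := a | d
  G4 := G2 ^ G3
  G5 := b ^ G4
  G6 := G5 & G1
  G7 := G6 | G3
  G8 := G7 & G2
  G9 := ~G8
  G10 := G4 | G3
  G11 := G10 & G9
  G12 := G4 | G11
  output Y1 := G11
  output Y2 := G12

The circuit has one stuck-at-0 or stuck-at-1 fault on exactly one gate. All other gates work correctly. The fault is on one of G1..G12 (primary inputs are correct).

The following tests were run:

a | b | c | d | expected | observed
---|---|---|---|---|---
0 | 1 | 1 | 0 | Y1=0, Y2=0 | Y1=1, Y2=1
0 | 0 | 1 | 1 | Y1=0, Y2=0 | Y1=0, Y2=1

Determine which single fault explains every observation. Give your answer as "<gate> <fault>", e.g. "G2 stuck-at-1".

Fault-free values for test 1 (a=0, b=1, c=1, d=0): G1=0, G2=0, G3=0, G4=0, G5=1, G6=0, G7=0, G8=0, G9=1, G10=0, G11=0, G12=0, giving Y1=0, Y2=0. Observed Y1=1, Y2=1.
Test 1: faults giving observed Y1=1, Y2=1 are {G1 stuck-at-1, G2 stuck-at-1, G3 stuck-at-1, G4 stuck-at-1, G10 stuck-at-1, G11 stuck-at-1}.
Test 2 (a=0, b=0, c=1, d=1): fault-free G1=1, G2=1, G3=1, G4=0, G5=0, G6=0, G7=1, G8=1, G9=0, G10=1, G11=0, G12=0 → Y1=0, Y2=0; observed Y1=0, Y2=1. Eliminates G1 stuck-at-1, G2 stuck-at-1, G3 stuck-at-1, G10 stuck-at-1, G11 stuck-at-1.
Only G4 stuck-at-1 is consistent with every test.

G4 stuck-at-1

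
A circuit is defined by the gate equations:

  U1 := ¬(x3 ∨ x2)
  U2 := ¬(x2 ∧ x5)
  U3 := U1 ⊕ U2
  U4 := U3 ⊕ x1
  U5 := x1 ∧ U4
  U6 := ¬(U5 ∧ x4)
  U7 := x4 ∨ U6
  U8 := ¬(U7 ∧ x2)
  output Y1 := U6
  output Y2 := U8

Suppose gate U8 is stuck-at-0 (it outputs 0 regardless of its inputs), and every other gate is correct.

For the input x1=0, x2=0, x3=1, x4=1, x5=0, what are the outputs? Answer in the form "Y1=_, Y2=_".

Propagate with U8 forced: U1=0, U2=1, U3=1, U4=1, U5=0, U6=1, U7=1, U8=0 [stuck-at-0].
So the outputs are Y1=1, Y2=0. (Without the fault they would be Y1=1, Y2=1.)

Y1=1, Y2=0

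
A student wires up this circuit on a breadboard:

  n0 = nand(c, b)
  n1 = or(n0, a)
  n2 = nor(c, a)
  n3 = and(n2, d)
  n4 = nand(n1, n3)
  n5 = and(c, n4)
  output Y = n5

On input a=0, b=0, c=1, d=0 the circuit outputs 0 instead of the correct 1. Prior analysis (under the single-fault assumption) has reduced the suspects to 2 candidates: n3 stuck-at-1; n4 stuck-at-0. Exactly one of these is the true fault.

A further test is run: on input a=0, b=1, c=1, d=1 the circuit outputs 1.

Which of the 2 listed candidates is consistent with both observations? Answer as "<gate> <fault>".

Evaluate each candidate on input a=0, b=1, c=1, d=1:
  n3 stuck-at-1: n0=0, n1=0, n2=0, n3=1 [stuck-at-1], n4=1, n5=1 → 1 — matches
  n4 stuck-at-0: n0=0, n1=0, n2=0, n3=0, n4=0 [stuck-at-0], n5=0 → 0 — eliminated
Only n3 stuck-at-1 reproduces the observed 1.

n3 stuck-at-1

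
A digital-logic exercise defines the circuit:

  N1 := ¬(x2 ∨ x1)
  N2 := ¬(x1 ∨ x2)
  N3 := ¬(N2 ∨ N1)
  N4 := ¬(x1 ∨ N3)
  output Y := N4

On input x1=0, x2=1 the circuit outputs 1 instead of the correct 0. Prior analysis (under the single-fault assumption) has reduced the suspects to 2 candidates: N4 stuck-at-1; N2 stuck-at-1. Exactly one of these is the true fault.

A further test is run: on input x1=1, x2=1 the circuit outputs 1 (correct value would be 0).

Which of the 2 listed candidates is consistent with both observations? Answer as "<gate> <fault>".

Evaluate each candidate on input x1=1, x2=1:
  N4 stuck-at-1: N1=0, N2=0, N3=1, N4=1 [stuck-at-1] → 1 — matches
  N2 stuck-at-1: N1=0, N2=1 [stuck-at-1], N3=0, N4=0 → 0 — eliminated
Only N4 stuck-at-1 reproduces the observed 1.

N4 stuck-at-1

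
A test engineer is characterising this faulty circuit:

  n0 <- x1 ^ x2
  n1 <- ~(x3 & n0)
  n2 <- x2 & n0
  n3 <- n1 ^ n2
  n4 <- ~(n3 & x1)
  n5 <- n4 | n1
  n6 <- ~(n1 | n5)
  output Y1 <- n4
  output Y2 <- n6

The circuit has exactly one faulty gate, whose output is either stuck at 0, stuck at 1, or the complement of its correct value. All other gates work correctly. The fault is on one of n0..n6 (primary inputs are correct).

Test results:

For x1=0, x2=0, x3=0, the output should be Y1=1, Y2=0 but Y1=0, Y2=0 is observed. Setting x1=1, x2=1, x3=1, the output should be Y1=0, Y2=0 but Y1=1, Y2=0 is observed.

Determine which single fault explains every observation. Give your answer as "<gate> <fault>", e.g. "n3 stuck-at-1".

Fault-free values for test 1 (x1=0, x2=0, x3=0): n0=0, n1=1, n2=0, n3=1, n4=1, n5=1, n6=0, giving Y1=1, Y2=0. Observed Y1=0, Y2=0.
Test 1: faults giving observed Y1=0, Y2=0 are {n4 stuck-at-0, n4 inverted output}.
Test 2 (x1=1, x2=1, x3=1): fault-free n0=0, n1=1, n2=0, n3=1, n4=0, n5=1, n6=0 → Y1=0, Y2=0; observed Y1=1, Y2=0. Eliminates n4 stuck-at-0.
Only n4 inverted output is consistent with every test.

n4 inverted output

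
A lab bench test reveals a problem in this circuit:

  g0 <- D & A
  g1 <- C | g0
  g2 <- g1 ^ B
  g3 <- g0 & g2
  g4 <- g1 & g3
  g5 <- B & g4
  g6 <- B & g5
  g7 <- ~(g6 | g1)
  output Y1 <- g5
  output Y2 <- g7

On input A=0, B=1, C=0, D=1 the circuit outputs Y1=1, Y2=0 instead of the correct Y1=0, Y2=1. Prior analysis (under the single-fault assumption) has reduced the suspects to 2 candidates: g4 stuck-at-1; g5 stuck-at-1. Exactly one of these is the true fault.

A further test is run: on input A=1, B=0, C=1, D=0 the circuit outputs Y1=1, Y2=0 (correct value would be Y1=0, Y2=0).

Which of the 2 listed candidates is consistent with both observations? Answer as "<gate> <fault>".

Evaluate each candidate on input A=1, B=0, C=1, D=0:
  g4 stuck-at-1: g0=0, g1=1, g2=1, g3=0, g4=1 [stuck-at-1], g5=0, g6=0, g7=0 → Y1=0, Y2=0 — eliminated
  g5 stuck-at-1: g0=0, g1=1, g2=1, g3=0, g4=0, g5=1 [stuck-at-1], g6=0, g7=0 → Y1=1, Y2=0 — matches
Only g5 stuck-at-1 reproduces the observed Y1=1, Y2=0.

g5 stuck-at-1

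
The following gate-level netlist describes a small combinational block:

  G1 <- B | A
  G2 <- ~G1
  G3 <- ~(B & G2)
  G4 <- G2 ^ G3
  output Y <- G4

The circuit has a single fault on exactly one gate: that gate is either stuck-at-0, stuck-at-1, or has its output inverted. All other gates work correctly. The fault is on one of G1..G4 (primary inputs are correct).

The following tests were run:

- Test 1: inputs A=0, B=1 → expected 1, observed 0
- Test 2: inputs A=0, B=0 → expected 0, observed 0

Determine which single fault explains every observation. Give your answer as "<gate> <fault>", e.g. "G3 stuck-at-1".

G4 stuck-at-0

Fault-free values for test 1 (A=0, B=1): G1=1, G2=0, G3=1, G4=1, giving Y=1. Observed 0.
Test 1: faults giving observed 0 are {G3 stuck-at-0, G3 inverted output, G4 stuck-at-0, G4 inverted output}.
Test 2 (A=0, B=0): fault-free G1=0, G2=1, G3=1, G4=0 → 0; observed 0. Eliminates G3 stuck-at-0, G3 inverted output, G4 inverted output.
Only G4 stuck-at-0 is consistent with every test.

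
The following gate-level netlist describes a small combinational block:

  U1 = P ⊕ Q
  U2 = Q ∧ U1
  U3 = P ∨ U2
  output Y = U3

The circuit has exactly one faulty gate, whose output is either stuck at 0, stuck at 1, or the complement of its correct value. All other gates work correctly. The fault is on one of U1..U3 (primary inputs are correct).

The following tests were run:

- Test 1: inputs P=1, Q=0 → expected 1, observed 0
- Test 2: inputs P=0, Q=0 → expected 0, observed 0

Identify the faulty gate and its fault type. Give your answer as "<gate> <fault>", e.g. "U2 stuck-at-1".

Fault-free values for test 1 (P=1, Q=0): U1=1, U2=0, U3=1, giving Y=1. Observed 0.
Test 1: faults giving observed 0 are {U3 stuck-at-0, U3 inverted output}.
Test 2 (P=0, Q=0): fault-free U1=0, U2=0, U3=0 → 0; observed 0. Eliminates U3 inverted output.
Only U3 stuck-at-0 is consistent with every test.

U3 stuck-at-0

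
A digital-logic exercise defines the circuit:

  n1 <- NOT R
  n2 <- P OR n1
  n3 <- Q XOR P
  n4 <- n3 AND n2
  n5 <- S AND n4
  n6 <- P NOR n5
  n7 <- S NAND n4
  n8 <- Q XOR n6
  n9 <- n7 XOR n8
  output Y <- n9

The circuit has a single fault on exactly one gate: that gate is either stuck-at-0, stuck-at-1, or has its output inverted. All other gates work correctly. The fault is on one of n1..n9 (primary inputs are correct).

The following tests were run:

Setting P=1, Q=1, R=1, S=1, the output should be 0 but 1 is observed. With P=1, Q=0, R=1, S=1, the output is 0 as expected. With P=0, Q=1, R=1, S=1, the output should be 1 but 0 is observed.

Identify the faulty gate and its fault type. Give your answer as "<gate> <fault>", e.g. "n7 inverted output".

Fault-free values for test 1 (P=1, Q=1, R=1, S=1): n1=0, n2=1, n3=0, n4=0, n5=0, n6=0, n7=1, n8=1, n9=0, giving Y=0. Observed 1.
Test 1: faults giving observed 1 are {n3 stuck-at-1, n3 inverted output, n4 stuck-at-1, n4 inverted output, n6 stuck-at-1, n6 inverted output, n7 stuck-at-0, n7 inverted output, n8 stuck-at-0, n8 inverted output, n9 stuck-at-1, n9 inverted output}.
Test 2 (P=1, Q=0, R=1, S=1): fault-free n1=0, n2=1, n3=1, n4=1, n5=1, n6=0, n7=0, n8=0, n9=0 → 0; observed 0. Eliminates n3 inverted output, n4 inverted output, n6 stuck-at-1, n6 inverted output, n7 inverted output, n8 inverted output, n9 stuck-at-1, n9 inverted output.
Test 3 (P=0, Q=1, R=1, S=1): fault-free n1=0, n2=0, n3=1, n4=0, n5=0, n6=1, n7=1, n8=0, n9=1 → 1; observed 0. Eliminates n3 stuck-at-1, n4 stuck-at-1, n8 stuck-at-0.
Only n7 stuck-at-0 is consistent with every test.

n7 stuck-at-0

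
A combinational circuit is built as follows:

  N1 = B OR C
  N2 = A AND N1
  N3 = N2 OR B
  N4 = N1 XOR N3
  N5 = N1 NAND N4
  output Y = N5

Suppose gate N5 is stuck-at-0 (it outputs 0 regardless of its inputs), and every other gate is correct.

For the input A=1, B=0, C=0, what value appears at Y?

Propagate with N5 forced: N1=0, N2=0, N3=0, N4=0, N5=0 [stuck-at-0].
So Y = 0. (Without the fault it would be 1.)

0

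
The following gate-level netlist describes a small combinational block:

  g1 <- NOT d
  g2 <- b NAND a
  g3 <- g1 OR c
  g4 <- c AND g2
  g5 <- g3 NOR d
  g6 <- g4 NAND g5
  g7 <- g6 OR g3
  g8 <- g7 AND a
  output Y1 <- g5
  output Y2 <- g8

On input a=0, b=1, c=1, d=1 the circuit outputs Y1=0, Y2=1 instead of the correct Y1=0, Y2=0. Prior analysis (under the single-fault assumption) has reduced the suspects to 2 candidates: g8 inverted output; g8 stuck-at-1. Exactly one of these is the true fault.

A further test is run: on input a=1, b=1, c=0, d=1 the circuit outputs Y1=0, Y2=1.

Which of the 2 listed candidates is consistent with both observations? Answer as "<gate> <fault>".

g8 stuck-at-1

Evaluate each candidate on input a=1, b=1, c=0, d=1:
  g8 inverted output: g1=0, g2=0, g3=0, g4=0, g5=0, g6=1, g7=1, g8=0 [inverted output] → Y1=0, Y2=0 — eliminated
  g8 stuck-at-1: g1=0, g2=0, g3=0, g4=0, g5=0, g6=1, g7=1, g8=1 [stuck-at-1] → Y1=0, Y2=1 — matches
Only g8 stuck-at-1 reproduces the observed Y1=0, Y2=1.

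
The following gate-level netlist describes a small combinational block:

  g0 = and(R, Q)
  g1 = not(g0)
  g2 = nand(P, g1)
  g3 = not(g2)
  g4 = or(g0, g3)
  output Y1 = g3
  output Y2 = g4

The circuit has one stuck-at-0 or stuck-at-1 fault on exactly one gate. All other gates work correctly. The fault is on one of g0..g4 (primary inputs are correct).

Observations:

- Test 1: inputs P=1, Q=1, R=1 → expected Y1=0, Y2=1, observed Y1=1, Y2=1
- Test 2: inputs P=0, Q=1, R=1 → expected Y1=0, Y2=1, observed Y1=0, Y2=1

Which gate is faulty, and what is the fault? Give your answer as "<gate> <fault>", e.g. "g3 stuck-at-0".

Fault-free values for test 1 (P=1, Q=1, R=1): g0=1, g1=0, g2=1, g3=0, g4=1, giving Y1=0, Y2=1. Observed Y1=1, Y2=1.
Test 1: faults giving observed Y1=1, Y2=1 are {g0 stuck-at-0, g1 stuck-at-1, g2 stuck-at-0, g3 stuck-at-1}.
Test 2 (P=0, Q=1, R=1): fault-free g0=1, g1=0, g2=1, g3=0, g4=1 → Y1=0, Y2=1; observed Y1=0, Y2=1. Eliminates g0 stuck-at-0, g2 stuck-at-0, g3 stuck-at-1.
Only g1 stuck-at-1 is consistent with every test.

g1 stuck-at-1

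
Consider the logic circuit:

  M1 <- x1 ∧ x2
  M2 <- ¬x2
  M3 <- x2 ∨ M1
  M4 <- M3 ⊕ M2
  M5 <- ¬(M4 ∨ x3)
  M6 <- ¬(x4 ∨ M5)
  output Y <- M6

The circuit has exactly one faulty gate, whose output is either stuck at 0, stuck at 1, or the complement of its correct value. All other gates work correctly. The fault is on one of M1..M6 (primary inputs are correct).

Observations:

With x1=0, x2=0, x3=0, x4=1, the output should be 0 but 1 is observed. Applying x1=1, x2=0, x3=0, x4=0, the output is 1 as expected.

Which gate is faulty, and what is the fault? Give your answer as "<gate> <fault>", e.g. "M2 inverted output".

M6 stuck-at-1

Fault-free values for test 1 (x1=0, x2=0, x3=0, x4=1): M1=0, M2=1, M3=0, M4=1, M5=0, M6=0, giving Y=0. Observed 1.
Test 1: faults giving observed 1 are {M6 stuck-at-1, M6 inverted output}.
Test 2 (x1=1, x2=0, x3=0, x4=0): fault-free M1=0, M2=1, M3=0, M4=1, M5=0, M6=1 → 1; observed 1. Eliminates M6 inverted output.
Only M6 stuck-at-1 is consistent with every test.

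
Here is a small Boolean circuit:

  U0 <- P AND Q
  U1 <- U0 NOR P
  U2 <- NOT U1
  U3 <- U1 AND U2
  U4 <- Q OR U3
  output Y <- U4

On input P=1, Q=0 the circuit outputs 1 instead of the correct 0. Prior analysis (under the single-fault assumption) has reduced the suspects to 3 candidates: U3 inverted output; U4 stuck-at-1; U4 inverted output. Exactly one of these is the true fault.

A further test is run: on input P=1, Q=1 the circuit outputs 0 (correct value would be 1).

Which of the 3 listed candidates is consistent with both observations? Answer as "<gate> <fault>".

Evaluate each candidate on input P=1, Q=1:
  U3 inverted output: U0=1, U1=0, U2=1, U3=1 [inverted output], U4=1 → 1 — eliminated
  U4 stuck-at-1: U0=1, U1=0, U2=1, U3=0, U4=1 [stuck-at-1] → 1 — eliminated
  U4 inverted output: U0=1, U1=0, U2=1, U3=0, U4=0 [inverted output] → 0 — matches
Only U4 inverted output reproduces the observed 0.

U4 inverted output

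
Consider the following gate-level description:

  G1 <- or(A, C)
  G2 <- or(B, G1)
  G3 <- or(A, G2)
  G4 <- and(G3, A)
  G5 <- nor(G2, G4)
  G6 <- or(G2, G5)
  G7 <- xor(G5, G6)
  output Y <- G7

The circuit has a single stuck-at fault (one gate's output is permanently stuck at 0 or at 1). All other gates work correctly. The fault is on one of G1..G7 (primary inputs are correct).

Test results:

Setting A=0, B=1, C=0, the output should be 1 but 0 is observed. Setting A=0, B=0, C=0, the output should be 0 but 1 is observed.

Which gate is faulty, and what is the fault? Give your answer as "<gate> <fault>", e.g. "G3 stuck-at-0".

G6 stuck-at-0

Fault-free values for test 1 (A=0, B=1, C=0): G1=0, G2=1, G3=1, G4=0, G5=0, G6=1, G7=1, giving Y=1. Observed 0.
Test 1: faults giving observed 0 are {G2 stuck-at-0, G5 stuck-at-1, G6 stuck-at-0, G7 stuck-at-0}.
Test 2 (A=0, B=0, C=0): fault-free G1=0, G2=0, G3=0, G4=0, G5=1, G6=1, G7=0 → 0; observed 1. Eliminates G2 stuck-at-0, G5 stuck-at-1, G7 stuck-at-0.
Only G6 stuck-at-0 is consistent with every test.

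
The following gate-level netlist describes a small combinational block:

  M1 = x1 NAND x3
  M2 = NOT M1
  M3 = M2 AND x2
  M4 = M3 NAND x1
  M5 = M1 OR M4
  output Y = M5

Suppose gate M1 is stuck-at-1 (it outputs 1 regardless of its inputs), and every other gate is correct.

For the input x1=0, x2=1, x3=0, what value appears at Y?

Propagate with M1 forced: M1=1 [stuck-at-1], M2=0, M3=0, M4=1, M5=1.
So Y = 1. (Same as the fault-free value — the fault is masked on this input.)

1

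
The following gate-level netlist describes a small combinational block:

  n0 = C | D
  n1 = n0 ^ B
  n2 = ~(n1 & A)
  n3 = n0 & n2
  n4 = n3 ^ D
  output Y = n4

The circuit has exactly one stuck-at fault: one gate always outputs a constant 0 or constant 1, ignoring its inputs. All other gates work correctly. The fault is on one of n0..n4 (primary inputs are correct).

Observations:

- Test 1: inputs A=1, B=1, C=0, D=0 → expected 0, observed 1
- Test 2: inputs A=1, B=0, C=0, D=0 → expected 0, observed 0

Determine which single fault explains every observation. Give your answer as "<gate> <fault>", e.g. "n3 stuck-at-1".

Fault-free values for test 1 (A=1, B=1, C=0, D=0): n0=0, n1=1, n2=0, n3=0, n4=0, giving Y=0. Observed 1.
Test 1: faults giving observed 1 are {n0 stuck-at-1, n3 stuck-at-1, n4 stuck-at-1}.
Test 2 (A=1, B=0, C=0, D=0): fault-free n0=0, n1=0, n2=1, n3=0, n4=0 → 0; observed 0. Eliminates n3 stuck-at-1, n4 stuck-at-1.
Only n0 stuck-at-1 is consistent with every test.

n0 stuck-at-1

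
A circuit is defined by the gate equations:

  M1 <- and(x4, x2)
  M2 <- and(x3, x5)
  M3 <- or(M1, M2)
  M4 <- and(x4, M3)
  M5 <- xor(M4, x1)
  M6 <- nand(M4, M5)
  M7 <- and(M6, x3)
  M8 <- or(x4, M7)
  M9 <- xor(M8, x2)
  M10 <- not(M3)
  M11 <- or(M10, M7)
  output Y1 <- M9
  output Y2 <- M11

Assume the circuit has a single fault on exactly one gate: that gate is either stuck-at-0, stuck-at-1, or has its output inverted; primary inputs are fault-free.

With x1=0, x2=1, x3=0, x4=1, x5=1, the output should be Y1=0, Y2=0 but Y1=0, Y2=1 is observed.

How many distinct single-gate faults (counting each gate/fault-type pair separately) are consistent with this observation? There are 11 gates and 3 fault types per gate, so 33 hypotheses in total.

10

Fault-free: M1=1, M2=0, M3=1, M4=1, M5=1, M6=0, M7=0, M8=1, M9=0, M10=0, M11=0 → Y1=0, Y2=0. Observed Y1=0, Y2=1.
  M1: stuck-at-0, inverted output ✓; others ✗
  M2: none of the 3 fault types match ✗
  M3: stuck-at-0, inverted output ✓; others ✗
  M4: none of the 3 fault types match ✗
  M5: none of the 3 fault types match ✗
  M6: none of the 3 fault types match ✗
  M7: stuck-at-1, inverted output ✓; others ✗
  M8: none of the 3 fault types match ✗
  M9: none of the 3 fault types match ✗
  M10: stuck-at-1, inverted output ✓; others ✗
  M11: stuck-at-1, inverted output ✓; others ✗
Consistent faults: {M1 stuck-at-0, M1 inverted output, M3 stuck-at-0, M3 inverted output, M7 stuck-at-1, M7 inverted output, M10 stuck-at-1, M10 inverted output, M11 stuck-at-1, M11 inverted output} — 10 in all.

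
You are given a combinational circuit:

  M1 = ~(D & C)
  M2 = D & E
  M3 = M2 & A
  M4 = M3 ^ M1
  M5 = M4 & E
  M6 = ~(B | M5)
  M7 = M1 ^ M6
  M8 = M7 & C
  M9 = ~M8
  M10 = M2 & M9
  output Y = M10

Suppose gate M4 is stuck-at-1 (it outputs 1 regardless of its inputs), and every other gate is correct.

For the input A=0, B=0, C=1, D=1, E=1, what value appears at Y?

Propagate with M4 forced: M1=0, M2=1, M3=0, M4=1 [stuck-at-1], M5=1, M6=0, M7=0, M8=0, M9=1, M10=1.
So Y = 1. (Without the fault it would be 0.)

1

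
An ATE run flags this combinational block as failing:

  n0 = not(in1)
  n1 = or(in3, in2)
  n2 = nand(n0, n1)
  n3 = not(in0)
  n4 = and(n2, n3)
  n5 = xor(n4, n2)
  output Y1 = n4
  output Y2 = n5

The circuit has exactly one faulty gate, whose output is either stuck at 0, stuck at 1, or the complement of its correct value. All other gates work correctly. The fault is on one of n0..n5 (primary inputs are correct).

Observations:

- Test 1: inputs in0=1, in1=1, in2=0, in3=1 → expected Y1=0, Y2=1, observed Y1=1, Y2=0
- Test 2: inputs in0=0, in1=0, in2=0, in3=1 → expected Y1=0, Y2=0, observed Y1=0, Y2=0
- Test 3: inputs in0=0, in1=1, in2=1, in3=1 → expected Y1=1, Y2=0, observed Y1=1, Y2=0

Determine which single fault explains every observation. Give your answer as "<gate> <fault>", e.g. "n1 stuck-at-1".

Fault-free values for test 1 (in0=1, in1=1, in2=0, in3=1): n0=0, n1=1, n2=1, n3=0, n4=0, n5=1, giving Y1=0, Y2=1. Observed Y1=1, Y2=0.
Test 1: faults giving observed Y1=1, Y2=0 are {n3 stuck-at-1, n3 inverted output, n4 stuck-at-1, n4 inverted output}.
Test 2 (in0=0, in1=0, in2=0, in3=1): fault-free n0=1, n1=1, n2=0, n3=1, n4=0, n5=0 → Y1=0, Y2=0; observed Y1=0, Y2=0. Eliminates n4 stuck-at-1, n4 inverted output.
Test 3 (in0=0, in1=1, in2=1, in3=1): fault-free n0=0, n1=1, n2=1, n3=1, n4=1, n5=0 → Y1=1, Y2=0; observed Y1=1, Y2=0. Eliminates n3 inverted output.
Only n3 stuck-at-1 is consistent with every test.

n3 stuck-at-1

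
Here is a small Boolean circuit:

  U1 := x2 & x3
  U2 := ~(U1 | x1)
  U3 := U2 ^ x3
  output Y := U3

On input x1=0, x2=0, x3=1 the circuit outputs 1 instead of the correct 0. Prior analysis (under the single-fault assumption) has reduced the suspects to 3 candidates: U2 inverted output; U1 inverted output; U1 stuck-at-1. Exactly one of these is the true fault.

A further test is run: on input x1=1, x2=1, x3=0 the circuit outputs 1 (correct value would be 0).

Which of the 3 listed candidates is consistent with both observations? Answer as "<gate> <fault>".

U2 inverted output

Evaluate each candidate on input x1=1, x2=1, x3=0:
  U2 inverted output: U1=0, U2=1 [inverted output], U3=1 → 1 — matches
  U1 inverted output: U1=1 [inverted output], U2=0, U3=0 → 0 — eliminated
  U1 stuck-at-1: U1=1 [stuck-at-1], U2=0, U3=0 → 0 — eliminated
Only U2 inverted output reproduces the observed 1.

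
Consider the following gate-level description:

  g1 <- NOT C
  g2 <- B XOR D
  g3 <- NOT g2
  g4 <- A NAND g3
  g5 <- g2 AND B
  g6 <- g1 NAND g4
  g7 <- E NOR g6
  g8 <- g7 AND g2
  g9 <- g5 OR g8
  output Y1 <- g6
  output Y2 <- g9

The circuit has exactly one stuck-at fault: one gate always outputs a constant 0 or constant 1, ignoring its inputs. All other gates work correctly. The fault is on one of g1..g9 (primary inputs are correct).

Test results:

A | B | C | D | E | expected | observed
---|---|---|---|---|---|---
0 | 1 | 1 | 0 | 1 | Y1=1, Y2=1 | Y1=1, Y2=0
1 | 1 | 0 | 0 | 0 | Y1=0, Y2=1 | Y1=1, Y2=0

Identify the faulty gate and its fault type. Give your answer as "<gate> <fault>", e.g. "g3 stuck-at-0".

g2 stuck-at-0

Fault-free values for test 1 (A=0, B=1, C=1, D=0, E=1): g1=0, g2=1, g3=0, g4=1, g5=1, g6=1, g7=0, g8=0, g9=1, giving Y1=1, Y2=1. Observed Y1=1, Y2=0.
Test 1: faults giving observed Y1=1, Y2=0 are {g2 stuck-at-0, g5 stuck-at-0, g9 stuck-at-0}.
Test 2 (A=1, B=1, C=0, D=0, E=0): fault-free g1=1, g2=1, g3=0, g4=1, g5=1, g6=0, g7=1, g8=1, g9=1 → Y1=0, Y2=1; observed Y1=1, Y2=0. Eliminates g5 stuck-at-0, g9 stuck-at-0.
Only g2 stuck-at-0 is consistent with every test.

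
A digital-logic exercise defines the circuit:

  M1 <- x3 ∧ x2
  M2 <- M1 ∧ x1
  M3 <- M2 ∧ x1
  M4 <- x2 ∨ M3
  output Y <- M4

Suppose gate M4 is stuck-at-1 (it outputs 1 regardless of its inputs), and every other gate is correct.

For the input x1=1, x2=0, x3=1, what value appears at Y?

Propagate with M4 forced: M1=0, M2=0, M3=0, M4=1 [stuck-at-1].
So Y = 1. (Without the fault it would be 0.)

1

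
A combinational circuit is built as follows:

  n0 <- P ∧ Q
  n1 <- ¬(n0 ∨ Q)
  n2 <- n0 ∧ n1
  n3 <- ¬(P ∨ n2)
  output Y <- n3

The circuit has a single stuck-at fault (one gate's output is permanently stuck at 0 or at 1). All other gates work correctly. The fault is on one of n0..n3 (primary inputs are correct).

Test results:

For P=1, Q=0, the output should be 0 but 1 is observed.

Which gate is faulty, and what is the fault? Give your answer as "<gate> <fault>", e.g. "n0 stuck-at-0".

n3 stuck-at-1

Fault-free values for test 1 (P=1, Q=0): n0=0, n1=1, n2=0, n3=0, giving Y=0. Observed 1.
Test 1: faults giving observed 1 are {n3 stuck-at-1}.
Only n3 stuck-at-1 is consistent with every test.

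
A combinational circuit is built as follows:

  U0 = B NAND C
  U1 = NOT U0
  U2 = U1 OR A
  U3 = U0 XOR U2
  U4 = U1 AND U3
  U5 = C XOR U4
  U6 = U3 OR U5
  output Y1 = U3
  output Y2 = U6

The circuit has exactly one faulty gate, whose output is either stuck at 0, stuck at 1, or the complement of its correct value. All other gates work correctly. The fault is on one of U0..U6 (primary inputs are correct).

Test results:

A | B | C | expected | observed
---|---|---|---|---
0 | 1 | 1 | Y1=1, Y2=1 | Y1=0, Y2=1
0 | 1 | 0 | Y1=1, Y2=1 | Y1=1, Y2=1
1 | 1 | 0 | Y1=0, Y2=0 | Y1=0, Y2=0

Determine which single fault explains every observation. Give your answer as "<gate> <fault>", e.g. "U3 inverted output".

U1 stuck-at-0

Fault-free values for test 1 (A=0, B=1, C=1): U0=0, U1=1, U2=1, U3=1, U4=1, U5=0, U6=1, giving Y1=1, Y2=1. Observed Y1=0, Y2=1.
Test 1: faults giving observed Y1=0, Y2=1 are {U1 stuck-at-0, U1 inverted output, U2 stuck-at-0, U2 inverted output, U3 stuck-at-0, U3 inverted output}.
Test 2 (A=0, B=1, C=0): fault-free U0=1, U1=0, U2=0, U3=1, U4=0, U5=0, U6=1 → Y1=1, Y2=1; observed Y1=1, Y2=1. Eliminates U1 inverted output, U2 inverted output, U3 stuck-at-0, U3 inverted output.
Test 3 (A=1, B=1, C=0): fault-free U0=1, U1=0, U2=1, U3=0, U4=0, U5=0, U6=0 → Y1=0, Y2=0; observed Y1=0, Y2=0. Eliminates U2 stuck-at-0.
Only U1 stuck-at-0 is consistent with every test.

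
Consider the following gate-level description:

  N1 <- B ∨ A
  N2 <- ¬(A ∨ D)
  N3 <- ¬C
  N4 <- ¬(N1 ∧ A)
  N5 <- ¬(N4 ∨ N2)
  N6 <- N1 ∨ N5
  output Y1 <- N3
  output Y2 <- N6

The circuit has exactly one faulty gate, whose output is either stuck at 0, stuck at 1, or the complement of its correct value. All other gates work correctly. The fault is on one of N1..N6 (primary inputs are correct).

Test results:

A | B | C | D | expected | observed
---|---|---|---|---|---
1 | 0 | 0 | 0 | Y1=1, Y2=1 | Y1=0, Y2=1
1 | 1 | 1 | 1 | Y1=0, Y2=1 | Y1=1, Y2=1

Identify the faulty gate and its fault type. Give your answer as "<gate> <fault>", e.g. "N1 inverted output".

Fault-free values for test 1 (A=1, B=0, C=0, D=0): N1=1, N2=0, N3=1, N4=0, N5=1, N6=1, giving Y1=1, Y2=1. Observed Y1=0, Y2=1.
Test 1: faults giving observed Y1=0, Y2=1 are {N3 stuck-at-0, N3 inverted output}.
Test 2 (A=1, B=1, C=1, D=1): fault-free N1=1, N2=0, N3=0, N4=0, N5=1, N6=1 → Y1=0, Y2=1; observed Y1=1, Y2=1. Eliminates N3 stuck-at-0.
Only N3 inverted output is consistent with every test.

N3 inverted output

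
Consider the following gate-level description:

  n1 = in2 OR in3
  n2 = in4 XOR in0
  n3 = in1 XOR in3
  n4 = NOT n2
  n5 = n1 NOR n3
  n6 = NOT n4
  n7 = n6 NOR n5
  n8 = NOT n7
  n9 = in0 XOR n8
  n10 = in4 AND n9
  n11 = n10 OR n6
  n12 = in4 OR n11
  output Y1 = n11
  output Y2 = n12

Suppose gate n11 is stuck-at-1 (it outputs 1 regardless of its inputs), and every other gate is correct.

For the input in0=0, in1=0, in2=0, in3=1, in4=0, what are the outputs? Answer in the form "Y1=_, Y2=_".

Propagate with n11 forced: n1=1, n2=0, n3=1, n4=1, n5=0, n6=0, n7=1, n8=0, n9=0, n10=0, n11=1 [stuck-at-1], n12=1.
So the outputs are Y1=1, Y2=1. (Without the fault they would be Y1=0, Y2=0.)

Y1=1, Y2=1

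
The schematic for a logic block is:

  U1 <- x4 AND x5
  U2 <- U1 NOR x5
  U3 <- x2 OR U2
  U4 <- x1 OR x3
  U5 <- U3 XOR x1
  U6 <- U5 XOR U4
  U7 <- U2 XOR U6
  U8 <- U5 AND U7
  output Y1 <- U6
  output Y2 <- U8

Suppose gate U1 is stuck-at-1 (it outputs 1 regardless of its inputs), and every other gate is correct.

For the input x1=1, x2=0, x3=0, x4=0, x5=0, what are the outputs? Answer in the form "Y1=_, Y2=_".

Y1=0, Y2=0

Propagate with U1 forced: U1=1 [stuck-at-1], U2=0, U3=0, U4=1, U5=1, U6=0, U7=0, U8=0.
So the outputs are Y1=0, Y2=0. (Without the fault they would be Y1=1, Y2=0.)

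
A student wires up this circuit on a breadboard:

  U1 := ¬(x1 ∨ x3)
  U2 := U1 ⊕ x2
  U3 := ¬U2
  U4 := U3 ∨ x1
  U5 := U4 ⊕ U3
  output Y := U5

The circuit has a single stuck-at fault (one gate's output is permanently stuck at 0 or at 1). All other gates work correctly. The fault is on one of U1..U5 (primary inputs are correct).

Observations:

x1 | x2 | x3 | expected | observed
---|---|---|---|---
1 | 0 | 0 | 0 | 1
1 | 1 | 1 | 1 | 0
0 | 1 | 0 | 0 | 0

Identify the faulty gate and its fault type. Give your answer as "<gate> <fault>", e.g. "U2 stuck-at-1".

Fault-free values for test 1 (x1=1, x2=0, x3=0): U1=0, U2=0, U3=1, U4=1, U5=0, giving Y=0. Observed 1.
Test 1: faults giving observed 1 are {U1 stuck-at-1, U2 stuck-at-1, U3 stuck-at-0, U4 stuck-at-0, U5 stuck-at-1}.
Test 2 (x1=1, x2=1, x3=1): fault-free U1=0, U2=1, U3=0, U4=1, U5=1 → 1; observed 0. Eliminates U2 stuck-at-1, U3 stuck-at-0, U5 stuck-at-1.
Test 3 (x1=0, x2=1, x3=0): fault-free U1=1, U2=0, U3=1, U4=1, U5=0 → 0; observed 0. Eliminates U4 stuck-at-0.
Only U1 stuck-at-1 is consistent with every test.

U1 stuck-at-1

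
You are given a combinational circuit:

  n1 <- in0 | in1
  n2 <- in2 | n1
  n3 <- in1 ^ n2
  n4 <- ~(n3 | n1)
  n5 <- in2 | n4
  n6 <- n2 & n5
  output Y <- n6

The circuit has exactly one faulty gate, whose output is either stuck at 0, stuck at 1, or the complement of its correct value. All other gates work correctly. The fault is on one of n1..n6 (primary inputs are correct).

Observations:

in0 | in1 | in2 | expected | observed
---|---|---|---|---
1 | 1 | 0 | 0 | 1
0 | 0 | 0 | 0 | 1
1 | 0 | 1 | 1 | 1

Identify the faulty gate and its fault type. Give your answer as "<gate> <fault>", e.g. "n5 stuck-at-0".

n6 stuck-at-1

Fault-free values for test 1 (in0=1, in1=1, in2=0): n1=1, n2=1, n3=0, n4=0, n5=0, n6=0, giving Y=0. Observed 1.
Test 1: faults giving observed 1 are {n4 stuck-at-1, n4 inverted output, n5 stuck-at-1, n5 inverted output, n6 stuck-at-1, n6 inverted output}.
Test 2 (in0=0, in1=0, in2=0): fault-free n1=0, n2=0, n3=0, n4=1, n5=1, n6=0 → 0; observed 1. Eliminates n4 stuck-at-1, n4 inverted output, n5 stuck-at-1, n5 inverted output.
Test 3 (in0=1, in1=0, in2=1): fault-free n1=1, n2=1, n3=1, n4=0, n5=1, n6=1 → 1; observed 1. Eliminates n6 inverted output.
Only n6 stuck-at-1 is consistent with every test.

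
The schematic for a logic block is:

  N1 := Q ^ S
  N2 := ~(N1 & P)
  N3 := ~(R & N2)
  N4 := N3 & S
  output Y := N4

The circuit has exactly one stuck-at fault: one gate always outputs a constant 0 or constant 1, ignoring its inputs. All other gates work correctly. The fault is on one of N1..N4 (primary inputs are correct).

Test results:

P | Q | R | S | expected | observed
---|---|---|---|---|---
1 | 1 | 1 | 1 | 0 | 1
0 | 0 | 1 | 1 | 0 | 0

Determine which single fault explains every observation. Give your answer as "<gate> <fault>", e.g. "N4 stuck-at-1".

N1 stuck-at-1

Fault-free values for test 1 (P=1, Q=1, R=1, S=1): N1=0, N2=1, N3=0, N4=0, giving Y=0. Observed 1.
Test 1: faults giving observed 1 are {N1 stuck-at-1, N2 stuck-at-0, N3 stuck-at-1, N4 stuck-at-1}.
Test 2 (P=0, Q=0, R=1, S=1): fault-free N1=1, N2=1, N3=0, N4=0 → 0; observed 0. Eliminates N2 stuck-at-0, N3 stuck-at-1, N4 stuck-at-1.
Only N1 stuck-at-1 is consistent with every test.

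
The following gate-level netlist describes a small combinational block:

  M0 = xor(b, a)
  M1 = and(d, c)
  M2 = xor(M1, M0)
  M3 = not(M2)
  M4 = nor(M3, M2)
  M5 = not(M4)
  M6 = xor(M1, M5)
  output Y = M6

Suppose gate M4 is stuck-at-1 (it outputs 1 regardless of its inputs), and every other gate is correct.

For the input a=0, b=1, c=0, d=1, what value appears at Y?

0

Propagate with M4 forced: M0=1, M1=0, M2=1, M3=0, M4=1 [stuck-at-1], M5=0, M6=0.
So Y = 0. (Without the fault it would be 1.)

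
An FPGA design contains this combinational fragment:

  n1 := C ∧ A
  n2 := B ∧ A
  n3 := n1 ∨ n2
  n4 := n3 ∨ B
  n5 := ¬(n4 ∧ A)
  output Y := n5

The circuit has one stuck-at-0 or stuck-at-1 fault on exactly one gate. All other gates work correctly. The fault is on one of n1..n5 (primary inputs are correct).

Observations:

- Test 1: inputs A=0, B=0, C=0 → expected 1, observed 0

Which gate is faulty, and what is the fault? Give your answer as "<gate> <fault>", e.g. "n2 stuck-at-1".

Fault-free values for test 1 (A=0, B=0, C=0): n1=0, n2=0, n3=0, n4=0, n5=1, giving Y=1. Observed 0.
Test 1: faults giving observed 0 are {n5 stuck-at-0}.
Only n5 stuck-at-0 is consistent with every test.

n5 stuck-at-0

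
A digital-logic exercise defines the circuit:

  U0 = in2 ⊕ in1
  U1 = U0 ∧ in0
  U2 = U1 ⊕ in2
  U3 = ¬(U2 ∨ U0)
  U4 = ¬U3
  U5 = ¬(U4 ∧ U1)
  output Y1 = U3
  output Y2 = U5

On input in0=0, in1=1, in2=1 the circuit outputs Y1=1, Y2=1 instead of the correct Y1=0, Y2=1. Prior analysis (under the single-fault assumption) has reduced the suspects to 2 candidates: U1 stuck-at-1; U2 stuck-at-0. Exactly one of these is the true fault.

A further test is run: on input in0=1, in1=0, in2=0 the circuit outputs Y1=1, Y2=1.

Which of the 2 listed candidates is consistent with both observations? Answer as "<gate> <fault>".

U2 stuck-at-0

Evaluate each candidate on input in0=1, in1=0, in2=0:
  U1 stuck-at-1: U0=0, U1=1 [stuck-at-1], U2=1, U3=0, U4=1, U5=0 → Y1=0, Y2=0 — eliminated
  U2 stuck-at-0: U0=0, U1=0, U2=0 [stuck-at-0], U3=1, U4=0, U5=1 → Y1=1, Y2=1 — matches
Only U2 stuck-at-0 reproduces the observed Y1=1, Y2=1.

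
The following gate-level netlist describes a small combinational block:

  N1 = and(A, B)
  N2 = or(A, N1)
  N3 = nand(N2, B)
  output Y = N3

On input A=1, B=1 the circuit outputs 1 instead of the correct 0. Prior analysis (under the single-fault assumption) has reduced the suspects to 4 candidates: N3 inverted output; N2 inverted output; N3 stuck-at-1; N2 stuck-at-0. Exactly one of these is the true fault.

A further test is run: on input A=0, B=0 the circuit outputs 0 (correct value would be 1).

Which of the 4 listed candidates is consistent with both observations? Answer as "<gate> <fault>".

Evaluate each candidate on input A=0, B=0:
  N3 inverted output: N1=0, N2=0, N3=0 [inverted output] → 0 — matches
  N2 inverted output: N1=0, N2=1 [inverted output], N3=1 → 1 — eliminated
  N3 stuck-at-1: N1=0, N2=0, N3=1 [stuck-at-1] → 1 — eliminated
  N2 stuck-at-0: N1=0, N2=0 [stuck-at-0], N3=1 → 1 — eliminated
Only N3 inverted output reproduces the observed 0.

N3 inverted output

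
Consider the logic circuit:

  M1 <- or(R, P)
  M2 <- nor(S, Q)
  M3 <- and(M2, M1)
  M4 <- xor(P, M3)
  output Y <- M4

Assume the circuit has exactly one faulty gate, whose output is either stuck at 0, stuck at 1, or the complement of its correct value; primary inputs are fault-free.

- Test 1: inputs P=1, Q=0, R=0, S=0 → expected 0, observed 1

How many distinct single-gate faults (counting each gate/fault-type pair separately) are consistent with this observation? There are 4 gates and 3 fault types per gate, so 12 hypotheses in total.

8

Fault-free: M1=1, M2=1, M3=1, M4=0 → 0. Observed 1.
  M1 stuck-at-0: output 1 ✓
  M1 stuck-at-1: output 0 ✗
  M1 inverted output: output 1 ✓
  M2 stuck-at-0: output 1 ✓
  M2 stuck-at-1: output 0 ✗
  M2 inverted output: output 1 ✓
  M3 stuck-at-0: output 1 ✓
  M3 stuck-at-1: output 0 ✗
  M3 inverted output: output 1 ✓
  M4 stuck-at-0: output 0 ✗
  M4 stuck-at-1: output 1 ✓
  M4 inverted output: output 1 ✓
Consistent faults: {M1 stuck-at-0, M1 inverted output, M2 stuck-at-0, M2 inverted output, M3 stuck-at-0, M3 inverted output, M4 stuck-at-1, M4 inverted output} — 8 in all.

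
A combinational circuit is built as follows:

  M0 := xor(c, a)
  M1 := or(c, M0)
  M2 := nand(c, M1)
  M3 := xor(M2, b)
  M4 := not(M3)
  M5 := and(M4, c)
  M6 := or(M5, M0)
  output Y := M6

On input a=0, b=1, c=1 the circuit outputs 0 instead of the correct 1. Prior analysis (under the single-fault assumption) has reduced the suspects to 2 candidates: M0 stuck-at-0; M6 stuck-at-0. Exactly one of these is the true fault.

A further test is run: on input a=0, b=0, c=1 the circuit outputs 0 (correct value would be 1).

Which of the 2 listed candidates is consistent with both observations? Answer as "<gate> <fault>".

M6 stuck-at-0

Evaluate each candidate on input a=0, b=0, c=1:
  M0 stuck-at-0: M0=0 [stuck-at-0], M1=1, M2=0, M3=0, M4=1, M5=1, M6=1 → 1 — eliminated
  M6 stuck-at-0: M0=1, M1=1, M2=0, M3=0, M4=1, M5=1, M6=0 [stuck-at-0] → 0 — matches
Only M6 stuck-at-0 reproduces the observed 0.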